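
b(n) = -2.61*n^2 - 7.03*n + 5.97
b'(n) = -5.22*n - 7.03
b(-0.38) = 8.26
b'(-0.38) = -5.05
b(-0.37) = 8.21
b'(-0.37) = -5.10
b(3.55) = -51.88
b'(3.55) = -25.56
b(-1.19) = 10.64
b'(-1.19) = -0.82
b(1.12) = -5.18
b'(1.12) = -12.88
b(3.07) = -40.21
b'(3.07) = -23.06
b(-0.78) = 9.87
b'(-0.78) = -2.96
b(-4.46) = -14.59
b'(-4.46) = 16.25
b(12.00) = -454.23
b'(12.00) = -69.67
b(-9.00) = -142.17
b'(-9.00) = 39.95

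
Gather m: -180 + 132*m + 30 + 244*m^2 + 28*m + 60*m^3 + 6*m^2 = 60*m^3 + 250*m^2 + 160*m - 150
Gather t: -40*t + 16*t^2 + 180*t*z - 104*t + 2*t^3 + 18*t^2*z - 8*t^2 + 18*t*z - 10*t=2*t^3 + t^2*(18*z + 8) + t*(198*z - 154)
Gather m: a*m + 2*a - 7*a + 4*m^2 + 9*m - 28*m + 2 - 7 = -5*a + 4*m^2 + m*(a - 19) - 5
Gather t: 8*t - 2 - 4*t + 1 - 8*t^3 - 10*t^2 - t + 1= -8*t^3 - 10*t^2 + 3*t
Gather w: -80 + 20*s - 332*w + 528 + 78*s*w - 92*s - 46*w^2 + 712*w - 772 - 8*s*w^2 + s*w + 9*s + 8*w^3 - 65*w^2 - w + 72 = -63*s + 8*w^3 + w^2*(-8*s - 111) + w*(79*s + 379) - 252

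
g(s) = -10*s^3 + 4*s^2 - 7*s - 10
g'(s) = -30*s^2 + 8*s - 7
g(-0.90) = 6.83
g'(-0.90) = -38.50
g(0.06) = -10.41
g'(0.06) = -6.63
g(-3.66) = 559.48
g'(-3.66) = -438.15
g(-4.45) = 981.57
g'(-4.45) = -636.68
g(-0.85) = 4.98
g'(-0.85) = -35.48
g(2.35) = -134.14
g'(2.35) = -153.88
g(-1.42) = 36.64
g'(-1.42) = -78.85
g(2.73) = -202.76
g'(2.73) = -208.75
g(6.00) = -2068.00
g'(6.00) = -1039.00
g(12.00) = -16798.00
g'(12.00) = -4231.00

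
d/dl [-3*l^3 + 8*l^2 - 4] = l*(16 - 9*l)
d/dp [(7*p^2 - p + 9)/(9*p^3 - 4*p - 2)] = ((1 - 14*p)*(-9*p^3 + 4*p + 2) - (27*p^2 - 4)*(7*p^2 - p + 9))/(-9*p^3 + 4*p + 2)^2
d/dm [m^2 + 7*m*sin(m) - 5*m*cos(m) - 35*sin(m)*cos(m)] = 5*m*sin(m) + 7*m*cos(m) + 2*m + 7*sin(m) - 5*cos(m) - 35*cos(2*m)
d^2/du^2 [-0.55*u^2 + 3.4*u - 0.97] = -1.10000000000000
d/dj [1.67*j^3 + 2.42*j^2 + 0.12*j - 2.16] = 5.01*j^2 + 4.84*j + 0.12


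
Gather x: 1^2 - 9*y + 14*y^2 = 14*y^2 - 9*y + 1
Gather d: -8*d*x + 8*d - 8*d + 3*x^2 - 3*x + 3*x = -8*d*x + 3*x^2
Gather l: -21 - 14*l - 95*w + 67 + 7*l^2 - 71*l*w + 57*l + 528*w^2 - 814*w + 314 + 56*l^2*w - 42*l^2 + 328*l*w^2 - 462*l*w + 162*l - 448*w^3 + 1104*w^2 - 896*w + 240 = l^2*(56*w - 35) + l*(328*w^2 - 533*w + 205) - 448*w^3 + 1632*w^2 - 1805*w + 600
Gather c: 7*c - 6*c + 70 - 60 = c + 10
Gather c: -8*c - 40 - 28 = -8*c - 68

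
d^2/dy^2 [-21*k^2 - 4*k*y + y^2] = 2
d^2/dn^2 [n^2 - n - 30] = 2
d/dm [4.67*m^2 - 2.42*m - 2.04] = 9.34*m - 2.42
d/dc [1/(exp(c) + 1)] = -1/(4*cosh(c/2)^2)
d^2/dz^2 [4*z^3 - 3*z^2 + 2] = 24*z - 6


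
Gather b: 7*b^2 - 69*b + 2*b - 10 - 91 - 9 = 7*b^2 - 67*b - 110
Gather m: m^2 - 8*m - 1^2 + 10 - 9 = m^2 - 8*m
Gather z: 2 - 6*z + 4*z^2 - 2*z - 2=4*z^2 - 8*z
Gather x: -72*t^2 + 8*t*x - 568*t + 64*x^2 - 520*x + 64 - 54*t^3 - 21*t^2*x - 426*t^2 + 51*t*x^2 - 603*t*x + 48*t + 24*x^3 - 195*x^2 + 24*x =-54*t^3 - 498*t^2 - 520*t + 24*x^3 + x^2*(51*t - 131) + x*(-21*t^2 - 595*t - 496) + 64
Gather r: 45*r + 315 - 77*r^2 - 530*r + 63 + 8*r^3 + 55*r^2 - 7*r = 8*r^3 - 22*r^2 - 492*r + 378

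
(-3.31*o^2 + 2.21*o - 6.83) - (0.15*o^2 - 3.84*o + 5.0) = -3.46*o^2 + 6.05*o - 11.83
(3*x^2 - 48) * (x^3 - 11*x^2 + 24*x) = 3*x^5 - 33*x^4 + 24*x^3 + 528*x^2 - 1152*x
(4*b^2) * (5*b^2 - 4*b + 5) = 20*b^4 - 16*b^3 + 20*b^2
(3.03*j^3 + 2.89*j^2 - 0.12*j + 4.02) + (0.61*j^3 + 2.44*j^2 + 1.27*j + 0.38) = 3.64*j^3 + 5.33*j^2 + 1.15*j + 4.4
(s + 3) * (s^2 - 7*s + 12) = s^3 - 4*s^2 - 9*s + 36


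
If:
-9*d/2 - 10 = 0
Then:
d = -20/9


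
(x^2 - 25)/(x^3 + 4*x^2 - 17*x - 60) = (x - 5)/(x^2 - x - 12)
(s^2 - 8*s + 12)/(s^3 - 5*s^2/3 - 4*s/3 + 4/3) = 3*(s - 6)/(3*s^2 + s - 2)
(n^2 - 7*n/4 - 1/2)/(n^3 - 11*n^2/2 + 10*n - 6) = (4*n + 1)/(2*(2*n^2 - 7*n + 6))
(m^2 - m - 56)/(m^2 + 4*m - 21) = (m - 8)/(m - 3)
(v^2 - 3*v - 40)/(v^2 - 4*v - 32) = (v + 5)/(v + 4)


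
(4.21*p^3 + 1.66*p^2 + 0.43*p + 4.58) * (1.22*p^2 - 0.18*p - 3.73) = 5.1362*p^5 + 1.2674*p^4 - 15.4775*p^3 - 0.6816*p^2 - 2.4283*p - 17.0834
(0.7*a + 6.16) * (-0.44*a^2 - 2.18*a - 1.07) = -0.308*a^3 - 4.2364*a^2 - 14.1778*a - 6.5912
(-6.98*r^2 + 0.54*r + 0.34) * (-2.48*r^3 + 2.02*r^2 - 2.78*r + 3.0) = 17.3104*r^5 - 15.4388*r^4 + 19.652*r^3 - 21.7544*r^2 + 0.6748*r + 1.02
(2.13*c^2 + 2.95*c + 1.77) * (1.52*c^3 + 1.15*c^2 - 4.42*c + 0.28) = 3.2376*c^5 + 6.9335*c^4 - 3.3317*c^3 - 10.4071*c^2 - 6.9974*c + 0.4956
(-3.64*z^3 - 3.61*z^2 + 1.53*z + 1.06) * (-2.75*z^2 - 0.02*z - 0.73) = 10.01*z^5 + 10.0003*z^4 - 1.4781*z^3 - 0.3103*z^2 - 1.1381*z - 0.7738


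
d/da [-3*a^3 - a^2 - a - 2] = -9*a^2 - 2*a - 1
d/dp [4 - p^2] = -2*p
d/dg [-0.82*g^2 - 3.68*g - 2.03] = -1.64*g - 3.68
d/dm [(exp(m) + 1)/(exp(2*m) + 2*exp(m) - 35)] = (-2*(exp(m) + 1)^2 + exp(2*m) + 2*exp(m) - 35)*exp(m)/(exp(2*m) + 2*exp(m) - 35)^2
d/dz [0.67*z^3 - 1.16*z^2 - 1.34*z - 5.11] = 2.01*z^2 - 2.32*z - 1.34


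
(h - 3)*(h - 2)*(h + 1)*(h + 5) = h^4 + h^3 - 19*h^2 + 11*h + 30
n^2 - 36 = (n - 6)*(n + 6)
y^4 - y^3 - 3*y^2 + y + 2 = (y - 2)*(y - 1)*(y + 1)^2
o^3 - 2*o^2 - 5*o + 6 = (o - 3)*(o - 1)*(o + 2)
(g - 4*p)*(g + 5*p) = g^2 + g*p - 20*p^2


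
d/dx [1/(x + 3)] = -1/(x + 3)^2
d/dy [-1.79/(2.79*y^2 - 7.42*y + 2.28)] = (9.9882*y - 13.2818)/(2.79*y^2 - 7.42*y + 2.28)^2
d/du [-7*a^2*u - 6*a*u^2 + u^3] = -7*a^2 - 12*a*u + 3*u^2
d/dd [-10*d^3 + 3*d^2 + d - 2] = -30*d^2 + 6*d + 1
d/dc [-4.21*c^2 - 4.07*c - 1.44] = -8.42*c - 4.07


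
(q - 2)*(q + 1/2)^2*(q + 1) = q^4 - 11*q^2/4 - 9*q/4 - 1/2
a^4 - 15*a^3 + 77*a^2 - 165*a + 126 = (a - 7)*(a - 3)^2*(a - 2)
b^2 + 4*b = b*(b + 4)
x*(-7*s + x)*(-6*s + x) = 42*s^2*x - 13*s*x^2 + x^3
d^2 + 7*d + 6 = (d + 1)*(d + 6)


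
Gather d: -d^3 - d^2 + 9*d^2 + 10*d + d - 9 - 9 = -d^3 + 8*d^2 + 11*d - 18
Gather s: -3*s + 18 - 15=3 - 3*s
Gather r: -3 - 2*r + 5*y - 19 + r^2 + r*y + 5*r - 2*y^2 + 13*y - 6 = r^2 + r*(y + 3) - 2*y^2 + 18*y - 28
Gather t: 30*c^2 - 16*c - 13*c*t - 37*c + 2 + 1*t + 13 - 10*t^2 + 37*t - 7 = 30*c^2 - 53*c - 10*t^2 + t*(38 - 13*c) + 8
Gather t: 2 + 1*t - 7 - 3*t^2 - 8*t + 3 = -3*t^2 - 7*t - 2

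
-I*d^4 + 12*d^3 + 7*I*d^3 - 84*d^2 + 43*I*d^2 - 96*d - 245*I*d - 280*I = (d - 8)*(d + 5*I)*(d + 7*I)*(-I*d - I)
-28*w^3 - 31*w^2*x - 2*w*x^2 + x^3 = (-7*w + x)*(w + x)*(4*w + x)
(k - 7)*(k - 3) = k^2 - 10*k + 21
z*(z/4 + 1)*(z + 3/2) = z^3/4 + 11*z^2/8 + 3*z/2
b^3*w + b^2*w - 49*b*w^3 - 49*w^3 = (b - 7*w)*(b + 7*w)*(b*w + w)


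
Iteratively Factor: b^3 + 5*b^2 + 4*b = (b + 4)*(b^2 + b) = b*(b + 4)*(b + 1)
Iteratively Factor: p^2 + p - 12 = (p - 3)*(p + 4)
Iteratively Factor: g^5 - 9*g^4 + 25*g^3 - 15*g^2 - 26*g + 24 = (g - 4)*(g^4 - 5*g^3 + 5*g^2 + 5*g - 6) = (g - 4)*(g - 3)*(g^3 - 2*g^2 - g + 2) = (g - 4)*(g - 3)*(g - 1)*(g^2 - g - 2) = (g - 4)*(g - 3)*(g - 2)*(g - 1)*(g + 1)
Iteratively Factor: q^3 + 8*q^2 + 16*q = (q)*(q^2 + 8*q + 16) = q*(q + 4)*(q + 4)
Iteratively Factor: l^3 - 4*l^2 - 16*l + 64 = (l + 4)*(l^2 - 8*l + 16) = (l - 4)*(l + 4)*(l - 4)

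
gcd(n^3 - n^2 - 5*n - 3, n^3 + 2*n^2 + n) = n^2 + 2*n + 1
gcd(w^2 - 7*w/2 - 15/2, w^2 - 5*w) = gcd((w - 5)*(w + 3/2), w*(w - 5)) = w - 5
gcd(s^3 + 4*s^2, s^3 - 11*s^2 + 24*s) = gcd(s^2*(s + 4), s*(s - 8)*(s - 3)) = s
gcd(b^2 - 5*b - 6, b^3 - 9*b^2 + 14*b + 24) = b^2 - 5*b - 6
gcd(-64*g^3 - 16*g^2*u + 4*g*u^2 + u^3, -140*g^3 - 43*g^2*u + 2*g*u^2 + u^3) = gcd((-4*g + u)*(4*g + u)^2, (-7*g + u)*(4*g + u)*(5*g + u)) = 4*g + u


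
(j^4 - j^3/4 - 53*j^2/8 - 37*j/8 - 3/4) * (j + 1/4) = j^5 - 107*j^3/16 - 201*j^2/32 - 61*j/32 - 3/16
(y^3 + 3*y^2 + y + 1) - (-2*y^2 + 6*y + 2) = y^3 + 5*y^2 - 5*y - 1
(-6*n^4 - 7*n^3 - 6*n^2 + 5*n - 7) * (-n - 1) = 6*n^5 + 13*n^4 + 13*n^3 + n^2 + 2*n + 7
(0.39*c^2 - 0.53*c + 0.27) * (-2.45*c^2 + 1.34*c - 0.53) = -0.9555*c^4 + 1.8211*c^3 - 1.5784*c^2 + 0.6427*c - 0.1431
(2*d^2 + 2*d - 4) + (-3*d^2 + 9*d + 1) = -d^2 + 11*d - 3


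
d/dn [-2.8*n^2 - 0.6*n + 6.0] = -5.6*n - 0.6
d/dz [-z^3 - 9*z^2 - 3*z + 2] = -3*z^2 - 18*z - 3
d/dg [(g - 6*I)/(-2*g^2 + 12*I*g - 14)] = (g^2 - 12*I*g - 43)/(2*(g^4 - 12*I*g^3 - 22*g^2 - 84*I*g + 49))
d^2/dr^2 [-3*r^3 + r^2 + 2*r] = 2 - 18*r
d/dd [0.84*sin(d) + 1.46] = 0.84*cos(d)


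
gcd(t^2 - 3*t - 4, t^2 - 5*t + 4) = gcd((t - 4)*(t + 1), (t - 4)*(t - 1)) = t - 4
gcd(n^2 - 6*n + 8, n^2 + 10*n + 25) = 1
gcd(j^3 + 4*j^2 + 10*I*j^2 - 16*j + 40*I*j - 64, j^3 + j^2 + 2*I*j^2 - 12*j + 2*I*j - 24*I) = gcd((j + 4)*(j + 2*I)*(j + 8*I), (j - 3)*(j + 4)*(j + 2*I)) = j^2 + j*(4 + 2*I) + 8*I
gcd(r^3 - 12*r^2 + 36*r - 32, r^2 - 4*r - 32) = r - 8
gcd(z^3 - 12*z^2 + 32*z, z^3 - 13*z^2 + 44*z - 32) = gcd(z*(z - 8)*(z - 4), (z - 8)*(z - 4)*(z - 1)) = z^2 - 12*z + 32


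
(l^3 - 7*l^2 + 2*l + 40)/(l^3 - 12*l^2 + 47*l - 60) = (l + 2)/(l - 3)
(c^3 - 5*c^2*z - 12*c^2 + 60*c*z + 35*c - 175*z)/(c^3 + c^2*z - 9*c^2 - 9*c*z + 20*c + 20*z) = (c^2 - 5*c*z - 7*c + 35*z)/(c^2 + c*z - 4*c - 4*z)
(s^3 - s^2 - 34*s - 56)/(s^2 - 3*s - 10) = (s^2 - 3*s - 28)/(s - 5)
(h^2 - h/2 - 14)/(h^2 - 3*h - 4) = (h + 7/2)/(h + 1)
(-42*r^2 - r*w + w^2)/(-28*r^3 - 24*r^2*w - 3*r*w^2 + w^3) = (6*r + w)/(4*r^2 + 4*r*w + w^2)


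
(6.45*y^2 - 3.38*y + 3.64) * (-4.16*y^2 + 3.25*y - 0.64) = -26.832*y^4 + 35.0233*y^3 - 30.2554*y^2 + 13.9932*y - 2.3296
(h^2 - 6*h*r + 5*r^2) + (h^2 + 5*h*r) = 2*h^2 - h*r + 5*r^2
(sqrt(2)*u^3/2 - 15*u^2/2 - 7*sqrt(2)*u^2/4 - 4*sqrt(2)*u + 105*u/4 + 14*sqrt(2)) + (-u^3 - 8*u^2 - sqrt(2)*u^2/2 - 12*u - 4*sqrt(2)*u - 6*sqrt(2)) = -u^3 + sqrt(2)*u^3/2 - 31*u^2/2 - 9*sqrt(2)*u^2/4 - 8*sqrt(2)*u + 57*u/4 + 8*sqrt(2)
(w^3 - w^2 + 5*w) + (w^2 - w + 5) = w^3 + 4*w + 5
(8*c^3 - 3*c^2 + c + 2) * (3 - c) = -8*c^4 + 27*c^3 - 10*c^2 + c + 6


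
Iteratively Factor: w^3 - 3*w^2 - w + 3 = (w + 1)*(w^2 - 4*w + 3) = (w - 3)*(w + 1)*(w - 1)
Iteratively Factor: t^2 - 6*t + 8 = (t - 4)*(t - 2)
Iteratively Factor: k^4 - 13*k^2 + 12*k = (k - 1)*(k^3 + k^2 - 12*k) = (k - 3)*(k - 1)*(k^2 + 4*k) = k*(k - 3)*(k - 1)*(k + 4)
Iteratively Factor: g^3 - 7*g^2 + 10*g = (g)*(g^2 - 7*g + 10) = g*(g - 2)*(g - 5)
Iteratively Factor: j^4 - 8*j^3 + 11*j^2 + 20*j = (j + 1)*(j^3 - 9*j^2 + 20*j) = (j - 5)*(j + 1)*(j^2 - 4*j) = (j - 5)*(j - 4)*(j + 1)*(j)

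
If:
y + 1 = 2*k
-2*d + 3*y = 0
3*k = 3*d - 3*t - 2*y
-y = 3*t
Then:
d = 9/8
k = 7/8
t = -1/4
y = 3/4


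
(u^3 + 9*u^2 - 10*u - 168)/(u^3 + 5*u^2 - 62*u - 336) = (u - 4)/(u - 8)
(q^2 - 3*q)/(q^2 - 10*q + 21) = q/(q - 7)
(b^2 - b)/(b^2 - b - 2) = b*(1 - b)/(-b^2 + b + 2)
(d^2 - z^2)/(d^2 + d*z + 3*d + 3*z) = (d - z)/(d + 3)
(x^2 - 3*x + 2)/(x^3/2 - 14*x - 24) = 2*(-x^2 + 3*x - 2)/(-x^3 + 28*x + 48)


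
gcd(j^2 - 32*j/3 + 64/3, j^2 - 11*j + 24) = j - 8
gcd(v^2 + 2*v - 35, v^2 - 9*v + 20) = v - 5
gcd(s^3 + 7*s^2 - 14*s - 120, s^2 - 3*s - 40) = s + 5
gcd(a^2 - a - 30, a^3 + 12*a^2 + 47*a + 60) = a + 5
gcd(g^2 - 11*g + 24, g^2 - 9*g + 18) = g - 3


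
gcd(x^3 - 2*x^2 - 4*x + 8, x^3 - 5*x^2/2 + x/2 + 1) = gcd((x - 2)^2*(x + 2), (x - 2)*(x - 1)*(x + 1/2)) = x - 2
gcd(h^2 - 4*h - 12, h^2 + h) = 1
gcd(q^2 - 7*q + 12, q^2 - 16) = q - 4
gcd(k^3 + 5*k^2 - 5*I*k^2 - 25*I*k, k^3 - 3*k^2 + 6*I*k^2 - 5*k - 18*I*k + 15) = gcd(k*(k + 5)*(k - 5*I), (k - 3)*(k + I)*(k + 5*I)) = 1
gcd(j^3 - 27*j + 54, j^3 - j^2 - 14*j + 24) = j - 3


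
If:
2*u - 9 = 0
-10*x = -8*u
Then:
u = 9/2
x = 18/5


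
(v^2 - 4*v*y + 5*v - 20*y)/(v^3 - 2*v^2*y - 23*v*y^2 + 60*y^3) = (-v - 5)/(-v^2 - 2*v*y + 15*y^2)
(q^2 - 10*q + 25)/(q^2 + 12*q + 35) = (q^2 - 10*q + 25)/(q^2 + 12*q + 35)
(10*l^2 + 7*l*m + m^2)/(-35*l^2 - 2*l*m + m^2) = (-2*l - m)/(7*l - m)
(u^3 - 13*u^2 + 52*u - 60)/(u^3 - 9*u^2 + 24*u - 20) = (u - 6)/(u - 2)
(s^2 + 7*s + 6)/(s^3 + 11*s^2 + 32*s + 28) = (s^2 + 7*s + 6)/(s^3 + 11*s^2 + 32*s + 28)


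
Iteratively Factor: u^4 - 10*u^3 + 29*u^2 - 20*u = (u - 4)*(u^3 - 6*u^2 + 5*u) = (u - 4)*(u - 1)*(u^2 - 5*u) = (u - 5)*(u - 4)*(u - 1)*(u)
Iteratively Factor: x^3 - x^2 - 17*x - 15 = (x + 3)*(x^2 - 4*x - 5) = (x + 1)*(x + 3)*(x - 5)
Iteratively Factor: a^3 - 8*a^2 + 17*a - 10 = (a - 1)*(a^2 - 7*a + 10) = (a - 5)*(a - 1)*(a - 2)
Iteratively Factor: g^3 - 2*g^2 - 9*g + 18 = (g + 3)*(g^2 - 5*g + 6) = (g - 3)*(g + 3)*(g - 2)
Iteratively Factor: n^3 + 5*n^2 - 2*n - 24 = (n + 3)*(n^2 + 2*n - 8) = (n + 3)*(n + 4)*(n - 2)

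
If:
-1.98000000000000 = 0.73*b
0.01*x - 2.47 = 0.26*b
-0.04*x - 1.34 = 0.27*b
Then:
No Solution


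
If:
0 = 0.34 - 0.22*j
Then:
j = 1.55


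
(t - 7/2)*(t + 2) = t^2 - 3*t/2 - 7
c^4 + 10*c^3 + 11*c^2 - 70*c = c*(c - 2)*(c + 5)*(c + 7)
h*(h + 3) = h^2 + 3*h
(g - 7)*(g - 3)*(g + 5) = g^3 - 5*g^2 - 29*g + 105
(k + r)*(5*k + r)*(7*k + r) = 35*k^3 + 47*k^2*r + 13*k*r^2 + r^3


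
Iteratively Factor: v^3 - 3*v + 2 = (v - 1)*(v^2 + v - 2) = (v - 1)*(v + 2)*(v - 1)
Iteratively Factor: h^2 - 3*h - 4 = (h - 4)*(h + 1)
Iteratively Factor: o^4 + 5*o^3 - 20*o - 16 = (o - 2)*(o^3 + 7*o^2 + 14*o + 8) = (o - 2)*(o + 4)*(o^2 + 3*o + 2) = (o - 2)*(o + 2)*(o + 4)*(o + 1)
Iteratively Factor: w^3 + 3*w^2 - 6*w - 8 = (w + 4)*(w^2 - w - 2) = (w + 1)*(w + 4)*(w - 2)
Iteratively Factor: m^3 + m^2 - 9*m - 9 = (m + 3)*(m^2 - 2*m - 3) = (m - 3)*(m + 3)*(m + 1)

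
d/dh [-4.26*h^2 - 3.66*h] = -8.52*h - 3.66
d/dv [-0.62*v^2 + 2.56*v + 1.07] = 2.56 - 1.24*v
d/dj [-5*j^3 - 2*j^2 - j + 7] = -15*j^2 - 4*j - 1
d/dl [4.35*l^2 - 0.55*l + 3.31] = 8.7*l - 0.55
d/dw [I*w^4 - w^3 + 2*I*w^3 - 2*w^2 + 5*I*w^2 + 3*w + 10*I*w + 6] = 4*I*w^3 + w^2*(-3 + 6*I) + w*(-4 + 10*I) + 3 + 10*I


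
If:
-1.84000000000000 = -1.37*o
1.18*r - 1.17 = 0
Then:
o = 1.34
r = 0.99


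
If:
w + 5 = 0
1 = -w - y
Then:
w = -5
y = 4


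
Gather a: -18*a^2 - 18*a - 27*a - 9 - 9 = -18*a^2 - 45*a - 18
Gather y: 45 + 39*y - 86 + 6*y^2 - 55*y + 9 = 6*y^2 - 16*y - 32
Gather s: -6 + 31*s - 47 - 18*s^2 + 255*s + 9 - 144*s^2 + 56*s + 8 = -162*s^2 + 342*s - 36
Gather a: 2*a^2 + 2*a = 2*a^2 + 2*a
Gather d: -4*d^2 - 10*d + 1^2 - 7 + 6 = -4*d^2 - 10*d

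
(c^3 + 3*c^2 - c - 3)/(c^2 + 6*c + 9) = (c^2 - 1)/(c + 3)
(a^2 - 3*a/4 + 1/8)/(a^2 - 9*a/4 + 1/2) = (a - 1/2)/(a - 2)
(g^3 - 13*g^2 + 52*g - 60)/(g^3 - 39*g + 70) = (g - 6)/(g + 7)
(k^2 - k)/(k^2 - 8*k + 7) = k/(k - 7)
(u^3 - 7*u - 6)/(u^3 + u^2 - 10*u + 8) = (u^3 - 7*u - 6)/(u^3 + u^2 - 10*u + 8)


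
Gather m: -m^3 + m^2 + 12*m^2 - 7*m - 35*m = -m^3 + 13*m^2 - 42*m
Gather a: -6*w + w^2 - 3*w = w^2 - 9*w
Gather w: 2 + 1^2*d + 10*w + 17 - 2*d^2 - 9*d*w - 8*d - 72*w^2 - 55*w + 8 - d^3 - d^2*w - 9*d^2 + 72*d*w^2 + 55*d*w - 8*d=-d^3 - 11*d^2 - 15*d + w^2*(72*d - 72) + w*(-d^2 + 46*d - 45) + 27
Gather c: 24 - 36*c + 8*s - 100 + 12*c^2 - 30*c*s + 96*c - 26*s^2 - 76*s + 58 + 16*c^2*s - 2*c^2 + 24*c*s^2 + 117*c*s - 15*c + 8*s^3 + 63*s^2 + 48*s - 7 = c^2*(16*s + 10) + c*(24*s^2 + 87*s + 45) + 8*s^3 + 37*s^2 - 20*s - 25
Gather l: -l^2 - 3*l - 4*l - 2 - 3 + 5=-l^2 - 7*l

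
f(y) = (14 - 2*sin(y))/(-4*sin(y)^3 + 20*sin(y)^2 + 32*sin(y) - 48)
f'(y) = (14 - 2*sin(y))*(12*sin(y)^2*cos(y) - 40*sin(y)*cos(y) - 32*cos(y))/(-4*sin(y)^3 + 20*sin(y)^2 + 32*sin(y) - 48)^2 - 2*cos(y)/(-4*sin(y)^3 + 20*sin(y)^2 + 32*sin(y) - 48) = (-sin(y)^3 + 13*sin(y)^2 - 35*sin(y) - 22)*cos(y)/((sin(y) - 6)^2*(sin(y) - 1)^2*(sin(y) + 2)^2)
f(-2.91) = -0.27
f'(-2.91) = 0.07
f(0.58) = -0.51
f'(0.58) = -0.79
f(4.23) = -0.27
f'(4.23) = -0.04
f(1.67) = -40.74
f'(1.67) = 819.42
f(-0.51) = -0.26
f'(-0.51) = -0.01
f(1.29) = -5.17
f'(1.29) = -36.13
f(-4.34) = -2.98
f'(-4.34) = 15.48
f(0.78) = -0.74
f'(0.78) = -1.60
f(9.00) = -0.42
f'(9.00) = 0.50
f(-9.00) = -0.26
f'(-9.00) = 0.02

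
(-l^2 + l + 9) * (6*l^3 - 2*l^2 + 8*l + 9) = -6*l^5 + 8*l^4 + 44*l^3 - 19*l^2 + 81*l + 81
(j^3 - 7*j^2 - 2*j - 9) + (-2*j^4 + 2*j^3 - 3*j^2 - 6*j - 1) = -2*j^4 + 3*j^3 - 10*j^2 - 8*j - 10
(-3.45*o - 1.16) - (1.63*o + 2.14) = -5.08*o - 3.3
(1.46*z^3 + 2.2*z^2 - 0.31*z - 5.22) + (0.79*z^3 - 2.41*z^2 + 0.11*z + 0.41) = 2.25*z^3 - 0.21*z^2 - 0.2*z - 4.81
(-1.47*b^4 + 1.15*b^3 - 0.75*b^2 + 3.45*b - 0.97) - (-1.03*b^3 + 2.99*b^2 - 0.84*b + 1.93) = -1.47*b^4 + 2.18*b^3 - 3.74*b^2 + 4.29*b - 2.9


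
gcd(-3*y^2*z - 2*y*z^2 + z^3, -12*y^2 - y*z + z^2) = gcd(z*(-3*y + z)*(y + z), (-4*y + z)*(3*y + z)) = 1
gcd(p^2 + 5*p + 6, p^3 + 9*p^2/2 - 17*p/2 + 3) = 1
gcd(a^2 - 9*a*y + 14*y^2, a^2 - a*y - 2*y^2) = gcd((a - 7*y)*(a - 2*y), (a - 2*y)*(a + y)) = -a + 2*y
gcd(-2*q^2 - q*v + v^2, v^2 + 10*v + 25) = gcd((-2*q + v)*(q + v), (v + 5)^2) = 1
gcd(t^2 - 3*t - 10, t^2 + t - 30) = t - 5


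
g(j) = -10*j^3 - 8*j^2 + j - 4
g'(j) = -30*j^2 - 16*j + 1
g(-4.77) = 894.52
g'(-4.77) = -605.27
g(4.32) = -955.19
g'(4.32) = -627.99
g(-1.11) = -1.29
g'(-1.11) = -18.20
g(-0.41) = -5.07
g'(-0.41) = 2.52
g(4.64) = -1170.57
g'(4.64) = -719.13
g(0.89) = -16.50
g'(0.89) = -37.00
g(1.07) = -24.34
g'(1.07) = -50.47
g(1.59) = -62.83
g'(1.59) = -100.28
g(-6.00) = 1862.00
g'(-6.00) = -983.00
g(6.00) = -2446.00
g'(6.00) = -1175.00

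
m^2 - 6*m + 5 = (m - 5)*(m - 1)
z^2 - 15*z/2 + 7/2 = (z - 7)*(z - 1/2)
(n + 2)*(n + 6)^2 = n^3 + 14*n^2 + 60*n + 72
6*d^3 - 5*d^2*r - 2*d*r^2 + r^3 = (-3*d + r)*(-d + r)*(2*d + r)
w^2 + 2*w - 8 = (w - 2)*(w + 4)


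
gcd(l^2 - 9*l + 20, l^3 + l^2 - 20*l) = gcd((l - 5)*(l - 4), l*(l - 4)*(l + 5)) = l - 4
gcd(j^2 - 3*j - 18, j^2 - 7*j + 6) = j - 6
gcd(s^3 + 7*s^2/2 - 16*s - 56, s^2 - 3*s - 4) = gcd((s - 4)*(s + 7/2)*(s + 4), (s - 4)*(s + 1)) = s - 4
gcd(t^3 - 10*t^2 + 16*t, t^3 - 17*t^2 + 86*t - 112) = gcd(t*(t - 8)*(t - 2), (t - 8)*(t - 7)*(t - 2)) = t^2 - 10*t + 16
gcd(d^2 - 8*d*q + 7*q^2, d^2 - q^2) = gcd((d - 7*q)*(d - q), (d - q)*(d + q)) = -d + q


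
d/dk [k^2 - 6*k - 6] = 2*k - 6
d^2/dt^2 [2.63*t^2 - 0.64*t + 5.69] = 5.26000000000000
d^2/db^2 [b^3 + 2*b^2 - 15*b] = 6*b + 4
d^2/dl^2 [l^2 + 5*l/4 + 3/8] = 2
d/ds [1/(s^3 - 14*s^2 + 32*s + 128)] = (-3*s^2 + 28*s - 32)/(s^3 - 14*s^2 + 32*s + 128)^2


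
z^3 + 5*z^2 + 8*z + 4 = (z + 1)*(z + 2)^2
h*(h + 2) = h^2 + 2*h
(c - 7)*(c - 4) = c^2 - 11*c + 28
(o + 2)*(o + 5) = o^2 + 7*o + 10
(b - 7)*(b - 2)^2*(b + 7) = b^4 - 4*b^3 - 45*b^2 + 196*b - 196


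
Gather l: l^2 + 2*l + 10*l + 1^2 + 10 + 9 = l^2 + 12*l + 20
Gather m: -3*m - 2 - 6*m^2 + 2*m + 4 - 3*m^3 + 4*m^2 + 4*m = -3*m^3 - 2*m^2 + 3*m + 2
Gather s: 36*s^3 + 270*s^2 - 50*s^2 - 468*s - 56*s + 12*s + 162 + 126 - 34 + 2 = 36*s^3 + 220*s^2 - 512*s + 256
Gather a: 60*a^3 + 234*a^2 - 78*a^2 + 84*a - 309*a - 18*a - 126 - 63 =60*a^3 + 156*a^2 - 243*a - 189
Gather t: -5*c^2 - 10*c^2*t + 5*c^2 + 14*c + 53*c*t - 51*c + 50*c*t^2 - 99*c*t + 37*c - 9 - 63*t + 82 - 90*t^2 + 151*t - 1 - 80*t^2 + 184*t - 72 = t^2*(50*c - 170) + t*(-10*c^2 - 46*c + 272)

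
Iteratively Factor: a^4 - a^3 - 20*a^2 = (a - 5)*(a^3 + 4*a^2) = a*(a - 5)*(a^2 + 4*a) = a*(a - 5)*(a + 4)*(a)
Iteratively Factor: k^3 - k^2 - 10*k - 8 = (k + 2)*(k^2 - 3*k - 4) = (k + 1)*(k + 2)*(k - 4)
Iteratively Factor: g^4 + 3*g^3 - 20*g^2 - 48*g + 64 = (g + 4)*(g^3 - g^2 - 16*g + 16) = (g - 1)*(g + 4)*(g^2 - 16) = (g - 4)*(g - 1)*(g + 4)*(g + 4)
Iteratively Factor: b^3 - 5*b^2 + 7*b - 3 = (b - 1)*(b^2 - 4*b + 3) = (b - 1)^2*(b - 3)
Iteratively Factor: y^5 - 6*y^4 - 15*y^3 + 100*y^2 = (y)*(y^4 - 6*y^3 - 15*y^2 + 100*y) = y^2*(y^3 - 6*y^2 - 15*y + 100) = y^2*(y - 5)*(y^2 - y - 20) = y^2*(y - 5)*(y + 4)*(y - 5)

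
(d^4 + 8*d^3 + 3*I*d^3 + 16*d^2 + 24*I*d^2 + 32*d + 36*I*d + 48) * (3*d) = 3*d^5 + 24*d^4 + 9*I*d^4 + 48*d^3 + 72*I*d^3 + 96*d^2 + 108*I*d^2 + 144*d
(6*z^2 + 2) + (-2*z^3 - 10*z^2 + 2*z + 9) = -2*z^3 - 4*z^2 + 2*z + 11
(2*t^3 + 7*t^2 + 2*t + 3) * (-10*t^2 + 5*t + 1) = -20*t^5 - 60*t^4 + 17*t^3 - 13*t^2 + 17*t + 3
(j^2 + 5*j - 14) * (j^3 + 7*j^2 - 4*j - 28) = j^5 + 12*j^4 + 17*j^3 - 146*j^2 - 84*j + 392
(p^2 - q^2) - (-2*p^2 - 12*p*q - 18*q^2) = 3*p^2 + 12*p*q + 17*q^2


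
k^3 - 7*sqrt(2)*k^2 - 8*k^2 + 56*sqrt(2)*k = k*(k - 8)*(k - 7*sqrt(2))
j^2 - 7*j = j*(j - 7)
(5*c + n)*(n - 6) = 5*c*n - 30*c + n^2 - 6*n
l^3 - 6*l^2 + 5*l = l*(l - 5)*(l - 1)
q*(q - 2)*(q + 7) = q^3 + 5*q^2 - 14*q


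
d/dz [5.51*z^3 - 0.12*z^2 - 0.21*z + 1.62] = 16.53*z^2 - 0.24*z - 0.21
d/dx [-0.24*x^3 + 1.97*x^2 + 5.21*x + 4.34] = -0.72*x^2 + 3.94*x + 5.21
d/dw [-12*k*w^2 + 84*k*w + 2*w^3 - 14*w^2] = -24*k*w + 84*k + 6*w^2 - 28*w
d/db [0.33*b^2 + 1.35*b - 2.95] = 0.66*b + 1.35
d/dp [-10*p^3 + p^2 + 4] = 2*p*(1 - 15*p)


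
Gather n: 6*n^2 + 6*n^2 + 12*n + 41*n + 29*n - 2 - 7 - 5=12*n^2 + 82*n - 14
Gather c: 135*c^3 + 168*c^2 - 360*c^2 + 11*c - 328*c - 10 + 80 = 135*c^3 - 192*c^2 - 317*c + 70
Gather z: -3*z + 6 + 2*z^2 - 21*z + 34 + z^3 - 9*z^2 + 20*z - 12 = z^3 - 7*z^2 - 4*z + 28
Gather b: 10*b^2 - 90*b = 10*b^2 - 90*b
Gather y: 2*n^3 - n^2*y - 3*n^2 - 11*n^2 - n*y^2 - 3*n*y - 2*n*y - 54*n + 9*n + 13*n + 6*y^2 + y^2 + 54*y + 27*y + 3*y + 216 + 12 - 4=2*n^3 - 14*n^2 - 32*n + y^2*(7 - n) + y*(-n^2 - 5*n + 84) + 224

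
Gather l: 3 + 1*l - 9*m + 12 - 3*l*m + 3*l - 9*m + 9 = l*(4 - 3*m) - 18*m + 24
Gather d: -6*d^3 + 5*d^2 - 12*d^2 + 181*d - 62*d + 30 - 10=-6*d^3 - 7*d^2 + 119*d + 20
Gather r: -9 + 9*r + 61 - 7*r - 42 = 2*r + 10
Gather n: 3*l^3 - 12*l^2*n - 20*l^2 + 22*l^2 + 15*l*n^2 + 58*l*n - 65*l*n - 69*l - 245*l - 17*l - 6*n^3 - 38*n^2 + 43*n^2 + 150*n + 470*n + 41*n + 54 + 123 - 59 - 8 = 3*l^3 + 2*l^2 - 331*l - 6*n^3 + n^2*(15*l + 5) + n*(-12*l^2 - 7*l + 661) + 110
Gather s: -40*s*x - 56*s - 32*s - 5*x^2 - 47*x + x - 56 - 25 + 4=s*(-40*x - 88) - 5*x^2 - 46*x - 77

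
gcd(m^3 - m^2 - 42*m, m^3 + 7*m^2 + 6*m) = m^2 + 6*m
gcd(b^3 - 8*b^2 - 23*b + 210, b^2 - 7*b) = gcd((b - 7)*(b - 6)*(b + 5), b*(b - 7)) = b - 7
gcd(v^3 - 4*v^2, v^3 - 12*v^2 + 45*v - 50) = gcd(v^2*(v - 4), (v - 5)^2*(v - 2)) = 1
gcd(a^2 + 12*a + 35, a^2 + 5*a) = a + 5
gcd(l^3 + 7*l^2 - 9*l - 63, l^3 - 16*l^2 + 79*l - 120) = l - 3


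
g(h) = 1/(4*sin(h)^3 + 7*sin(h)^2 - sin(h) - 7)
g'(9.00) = 0.18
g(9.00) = -0.17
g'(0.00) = 0.02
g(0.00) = -0.14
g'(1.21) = -3.70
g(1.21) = 0.68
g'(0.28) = -0.08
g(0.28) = -0.15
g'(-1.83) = -0.09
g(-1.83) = -0.32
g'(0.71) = -0.79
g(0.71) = -0.28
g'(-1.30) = 0.09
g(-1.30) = -0.32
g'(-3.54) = 0.15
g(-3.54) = -0.16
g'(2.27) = 3.08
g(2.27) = -0.53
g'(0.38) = -0.14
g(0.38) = -0.16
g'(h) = (-12*sin(h)^2*cos(h) - 14*sin(h)*cos(h) + cos(h))/(4*sin(h)^3 + 7*sin(h)^2 - sin(h) - 7)^2 = (-12*sin(h)^2 - 14*sin(h) + 1)*cos(h)/(4*sin(h)^3 + 7*sin(h)^2 - sin(h) - 7)^2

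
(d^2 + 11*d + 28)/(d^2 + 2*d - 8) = (d + 7)/(d - 2)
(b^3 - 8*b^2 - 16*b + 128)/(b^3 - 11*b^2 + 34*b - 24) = (b^2 - 4*b - 32)/(b^2 - 7*b + 6)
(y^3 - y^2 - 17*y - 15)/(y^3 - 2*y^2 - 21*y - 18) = (y - 5)/(y - 6)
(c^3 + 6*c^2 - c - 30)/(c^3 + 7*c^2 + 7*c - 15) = (c - 2)/(c - 1)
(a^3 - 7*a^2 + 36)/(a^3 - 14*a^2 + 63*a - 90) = (a + 2)/(a - 5)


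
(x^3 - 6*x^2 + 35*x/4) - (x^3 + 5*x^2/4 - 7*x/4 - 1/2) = -29*x^2/4 + 21*x/2 + 1/2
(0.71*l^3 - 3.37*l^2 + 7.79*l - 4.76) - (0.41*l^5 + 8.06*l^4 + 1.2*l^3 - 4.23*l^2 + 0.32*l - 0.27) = -0.41*l^5 - 8.06*l^4 - 0.49*l^3 + 0.86*l^2 + 7.47*l - 4.49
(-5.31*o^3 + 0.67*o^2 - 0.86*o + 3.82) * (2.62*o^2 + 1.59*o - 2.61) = -13.9122*o^5 - 6.6875*o^4 + 12.6712*o^3 + 6.8923*o^2 + 8.3184*o - 9.9702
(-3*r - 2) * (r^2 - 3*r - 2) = -3*r^3 + 7*r^2 + 12*r + 4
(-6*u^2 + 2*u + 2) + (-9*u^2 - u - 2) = -15*u^2 + u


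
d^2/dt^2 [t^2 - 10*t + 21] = 2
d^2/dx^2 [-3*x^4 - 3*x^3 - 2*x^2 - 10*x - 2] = -36*x^2 - 18*x - 4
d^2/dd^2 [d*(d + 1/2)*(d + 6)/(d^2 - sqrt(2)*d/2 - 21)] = 2*(13*sqrt(2)*d^3 + 98*d^3 + 126*sqrt(2)*d^2 + 1638*d^2 + 6048*d - 126*sqrt(2) + 11466)/(4*d^6 - 6*sqrt(2)*d^5 - 246*d^4 + 251*sqrt(2)*d^3 + 5166*d^2 - 2646*sqrt(2)*d - 37044)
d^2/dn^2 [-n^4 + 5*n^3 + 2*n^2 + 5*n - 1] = -12*n^2 + 30*n + 4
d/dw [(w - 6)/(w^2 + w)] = (-w^2 + 12*w + 6)/(w^2*(w^2 + 2*w + 1))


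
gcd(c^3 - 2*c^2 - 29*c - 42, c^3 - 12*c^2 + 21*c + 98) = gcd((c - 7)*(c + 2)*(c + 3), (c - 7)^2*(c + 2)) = c^2 - 5*c - 14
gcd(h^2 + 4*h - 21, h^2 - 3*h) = h - 3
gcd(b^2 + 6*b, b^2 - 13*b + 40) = 1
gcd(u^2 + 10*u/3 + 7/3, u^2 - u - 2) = u + 1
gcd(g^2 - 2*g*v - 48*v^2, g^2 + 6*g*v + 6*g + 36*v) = g + 6*v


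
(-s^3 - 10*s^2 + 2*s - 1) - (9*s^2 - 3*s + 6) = -s^3 - 19*s^2 + 5*s - 7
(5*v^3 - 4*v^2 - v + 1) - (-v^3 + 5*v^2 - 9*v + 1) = 6*v^3 - 9*v^2 + 8*v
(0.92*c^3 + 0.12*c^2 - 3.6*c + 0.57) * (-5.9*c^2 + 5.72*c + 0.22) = -5.428*c^5 + 4.5544*c^4 + 22.1288*c^3 - 23.9286*c^2 + 2.4684*c + 0.1254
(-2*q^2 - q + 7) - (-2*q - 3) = -2*q^2 + q + 10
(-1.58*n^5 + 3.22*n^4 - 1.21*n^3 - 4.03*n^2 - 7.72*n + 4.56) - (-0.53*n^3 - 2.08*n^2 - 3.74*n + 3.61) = -1.58*n^5 + 3.22*n^4 - 0.68*n^3 - 1.95*n^2 - 3.98*n + 0.95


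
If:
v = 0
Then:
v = 0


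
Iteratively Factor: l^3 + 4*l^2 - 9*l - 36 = (l + 3)*(l^2 + l - 12) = (l + 3)*(l + 4)*(l - 3)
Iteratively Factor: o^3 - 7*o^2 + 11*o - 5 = (o - 5)*(o^2 - 2*o + 1) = (o - 5)*(o - 1)*(o - 1)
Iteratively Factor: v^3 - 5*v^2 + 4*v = (v - 4)*(v^2 - v) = v*(v - 4)*(v - 1)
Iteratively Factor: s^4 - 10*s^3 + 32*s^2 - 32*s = (s - 4)*(s^3 - 6*s^2 + 8*s) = (s - 4)^2*(s^2 - 2*s) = s*(s - 4)^2*(s - 2)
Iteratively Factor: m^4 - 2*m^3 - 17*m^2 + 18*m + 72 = (m - 4)*(m^3 + 2*m^2 - 9*m - 18) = (m - 4)*(m + 3)*(m^2 - m - 6) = (m - 4)*(m + 2)*(m + 3)*(m - 3)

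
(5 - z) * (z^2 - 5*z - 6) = -z^3 + 10*z^2 - 19*z - 30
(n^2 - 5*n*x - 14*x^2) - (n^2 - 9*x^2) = -5*n*x - 5*x^2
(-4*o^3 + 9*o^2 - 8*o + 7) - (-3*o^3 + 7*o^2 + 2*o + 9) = -o^3 + 2*o^2 - 10*o - 2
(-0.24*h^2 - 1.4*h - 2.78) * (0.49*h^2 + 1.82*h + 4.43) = -0.1176*h^4 - 1.1228*h^3 - 4.9734*h^2 - 11.2616*h - 12.3154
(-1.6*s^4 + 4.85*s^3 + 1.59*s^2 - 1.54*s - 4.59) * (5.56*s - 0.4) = -8.896*s^5 + 27.606*s^4 + 6.9004*s^3 - 9.1984*s^2 - 24.9044*s + 1.836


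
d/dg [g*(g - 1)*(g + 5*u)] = 3*g^2 + 10*g*u - 2*g - 5*u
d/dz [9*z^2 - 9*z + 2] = 18*z - 9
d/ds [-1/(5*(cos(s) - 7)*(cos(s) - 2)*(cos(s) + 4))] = (3*sin(s)^2 + 10*cos(s) + 19)*sin(s)/(5*(cos(s) - 7)^2*(cos(s) - 2)^2*(cos(s) + 4)^2)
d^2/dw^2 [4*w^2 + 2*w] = 8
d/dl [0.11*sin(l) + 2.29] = 0.11*cos(l)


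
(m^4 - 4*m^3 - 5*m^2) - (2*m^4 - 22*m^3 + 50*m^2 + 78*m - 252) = -m^4 + 18*m^3 - 55*m^2 - 78*m + 252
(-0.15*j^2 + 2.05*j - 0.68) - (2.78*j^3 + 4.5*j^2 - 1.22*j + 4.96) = -2.78*j^3 - 4.65*j^2 + 3.27*j - 5.64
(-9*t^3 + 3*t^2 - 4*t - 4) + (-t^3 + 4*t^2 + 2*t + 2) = -10*t^3 + 7*t^2 - 2*t - 2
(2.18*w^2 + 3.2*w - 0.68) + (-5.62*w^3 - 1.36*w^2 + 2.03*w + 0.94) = -5.62*w^3 + 0.82*w^2 + 5.23*w + 0.26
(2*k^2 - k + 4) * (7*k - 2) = 14*k^3 - 11*k^2 + 30*k - 8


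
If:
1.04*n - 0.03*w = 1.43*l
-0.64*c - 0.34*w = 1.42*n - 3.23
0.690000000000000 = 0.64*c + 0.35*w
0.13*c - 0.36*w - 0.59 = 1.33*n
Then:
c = 4.59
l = 1.40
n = 1.74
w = -6.42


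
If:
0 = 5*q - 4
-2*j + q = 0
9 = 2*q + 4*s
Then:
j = 2/5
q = 4/5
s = 37/20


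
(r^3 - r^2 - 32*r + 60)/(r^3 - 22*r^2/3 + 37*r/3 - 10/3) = 3*(r + 6)/(3*r - 1)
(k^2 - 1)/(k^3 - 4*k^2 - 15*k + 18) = (k + 1)/(k^2 - 3*k - 18)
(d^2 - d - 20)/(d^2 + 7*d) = (d^2 - d - 20)/(d*(d + 7))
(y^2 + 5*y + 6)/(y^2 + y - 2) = (y + 3)/(y - 1)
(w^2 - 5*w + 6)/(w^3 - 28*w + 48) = (w - 3)/(w^2 + 2*w - 24)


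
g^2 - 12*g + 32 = (g - 8)*(g - 4)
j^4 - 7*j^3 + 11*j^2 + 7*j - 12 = (j - 4)*(j - 3)*(j - 1)*(j + 1)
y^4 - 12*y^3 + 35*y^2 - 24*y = y*(y - 8)*(y - 3)*(y - 1)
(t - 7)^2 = t^2 - 14*t + 49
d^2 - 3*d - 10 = (d - 5)*(d + 2)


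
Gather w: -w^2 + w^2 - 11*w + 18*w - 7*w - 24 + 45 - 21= 0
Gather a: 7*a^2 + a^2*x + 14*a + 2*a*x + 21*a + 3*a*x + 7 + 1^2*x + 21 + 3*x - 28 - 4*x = a^2*(x + 7) + a*(5*x + 35)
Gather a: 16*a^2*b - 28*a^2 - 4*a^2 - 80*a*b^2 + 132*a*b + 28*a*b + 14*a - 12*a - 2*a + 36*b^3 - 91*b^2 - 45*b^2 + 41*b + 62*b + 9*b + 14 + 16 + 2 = a^2*(16*b - 32) + a*(-80*b^2 + 160*b) + 36*b^3 - 136*b^2 + 112*b + 32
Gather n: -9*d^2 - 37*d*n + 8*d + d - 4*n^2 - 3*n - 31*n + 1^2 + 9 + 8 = -9*d^2 + 9*d - 4*n^2 + n*(-37*d - 34) + 18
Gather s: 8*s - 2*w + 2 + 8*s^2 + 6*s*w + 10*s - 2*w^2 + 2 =8*s^2 + s*(6*w + 18) - 2*w^2 - 2*w + 4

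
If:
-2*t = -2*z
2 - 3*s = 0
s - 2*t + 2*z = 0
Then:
No Solution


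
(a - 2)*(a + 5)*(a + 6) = a^3 + 9*a^2 + 8*a - 60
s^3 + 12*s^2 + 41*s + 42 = (s + 2)*(s + 3)*(s + 7)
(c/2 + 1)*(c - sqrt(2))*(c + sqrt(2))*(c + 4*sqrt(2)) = c^4/2 + c^3 + 2*sqrt(2)*c^3 - c^2 + 4*sqrt(2)*c^2 - 4*sqrt(2)*c - 2*c - 8*sqrt(2)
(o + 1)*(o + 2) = o^2 + 3*o + 2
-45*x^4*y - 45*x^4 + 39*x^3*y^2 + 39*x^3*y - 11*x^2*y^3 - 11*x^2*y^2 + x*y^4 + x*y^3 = (-5*x + y)*(-3*x + y)^2*(x*y + x)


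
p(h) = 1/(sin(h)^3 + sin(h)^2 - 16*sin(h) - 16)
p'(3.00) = -0.05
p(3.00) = -0.05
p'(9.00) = -0.03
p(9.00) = -0.04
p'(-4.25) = -0.01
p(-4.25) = -0.03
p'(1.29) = 0.00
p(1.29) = -0.03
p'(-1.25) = 8.08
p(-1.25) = -1.30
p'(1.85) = -0.00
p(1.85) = -0.03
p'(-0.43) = 0.17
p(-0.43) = -0.11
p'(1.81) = -0.00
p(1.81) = -0.03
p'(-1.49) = 505.58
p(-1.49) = -20.43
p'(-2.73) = -0.17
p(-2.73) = -0.11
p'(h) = (-3*sin(h)^2*cos(h) - 2*sin(h)*cos(h) + 16*cos(h))/(sin(h)^3 + sin(h)^2 - 16*sin(h) - 16)^2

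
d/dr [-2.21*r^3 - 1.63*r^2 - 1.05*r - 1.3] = -6.63*r^2 - 3.26*r - 1.05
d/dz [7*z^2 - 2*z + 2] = 14*z - 2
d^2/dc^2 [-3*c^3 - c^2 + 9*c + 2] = -18*c - 2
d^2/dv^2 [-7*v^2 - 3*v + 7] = -14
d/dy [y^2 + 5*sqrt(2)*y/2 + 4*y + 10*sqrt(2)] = 2*y + 5*sqrt(2)/2 + 4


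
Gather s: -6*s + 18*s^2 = 18*s^2 - 6*s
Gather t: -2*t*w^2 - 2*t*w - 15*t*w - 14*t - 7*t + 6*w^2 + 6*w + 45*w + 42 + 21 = t*(-2*w^2 - 17*w - 21) + 6*w^2 + 51*w + 63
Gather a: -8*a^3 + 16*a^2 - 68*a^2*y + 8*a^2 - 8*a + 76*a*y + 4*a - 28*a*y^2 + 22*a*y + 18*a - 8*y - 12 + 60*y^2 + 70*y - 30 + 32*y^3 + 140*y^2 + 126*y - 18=-8*a^3 + a^2*(24 - 68*y) + a*(-28*y^2 + 98*y + 14) + 32*y^3 + 200*y^2 + 188*y - 60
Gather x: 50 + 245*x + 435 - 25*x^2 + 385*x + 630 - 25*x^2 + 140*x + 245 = -50*x^2 + 770*x + 1360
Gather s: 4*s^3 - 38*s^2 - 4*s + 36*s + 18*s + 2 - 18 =4*s^3 - 38*s^2 + 50*s - 16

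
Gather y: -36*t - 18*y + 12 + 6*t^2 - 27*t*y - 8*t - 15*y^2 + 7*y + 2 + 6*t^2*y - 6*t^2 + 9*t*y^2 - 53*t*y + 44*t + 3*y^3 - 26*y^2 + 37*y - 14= 3*y^3 + y^2*(9*t - 41) + y*(6*t^2 - 80*t + 26)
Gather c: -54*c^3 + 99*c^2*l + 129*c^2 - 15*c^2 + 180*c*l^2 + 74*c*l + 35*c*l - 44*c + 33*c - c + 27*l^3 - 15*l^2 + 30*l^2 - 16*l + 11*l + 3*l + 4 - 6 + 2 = -54*c^3 + c^2*(99*l + 114) + c*(180*l^2 + 109*l - 12) + 27*l^3 + 15*l^2 - 2*l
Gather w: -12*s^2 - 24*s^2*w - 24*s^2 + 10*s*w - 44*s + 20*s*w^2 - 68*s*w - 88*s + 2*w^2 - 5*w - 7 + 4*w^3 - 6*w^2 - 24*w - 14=-36*s^2 - 132*s + 4*w^3 + w^2*(20*s - 4) + w*(-24*s^2 - 58*s - 29) - 21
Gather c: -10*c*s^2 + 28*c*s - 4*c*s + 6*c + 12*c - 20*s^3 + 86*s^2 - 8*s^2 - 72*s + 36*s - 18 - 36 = c*(-10*s^2 + 24*s + 18) - 20*s^3 + 78*s^2 - 36*s - 54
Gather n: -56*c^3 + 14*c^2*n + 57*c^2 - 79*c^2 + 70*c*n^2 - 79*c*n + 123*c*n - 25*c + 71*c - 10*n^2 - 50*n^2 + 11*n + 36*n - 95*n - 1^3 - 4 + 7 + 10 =-56*c^3 - 22*c^2 + 46*c + n^2*(70*c - 60) + n*(14*c^2 + 44*c - 48) + 12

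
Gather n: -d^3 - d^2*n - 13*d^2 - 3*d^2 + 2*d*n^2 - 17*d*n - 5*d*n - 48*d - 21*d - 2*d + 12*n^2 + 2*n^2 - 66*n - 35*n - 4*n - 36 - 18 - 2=-d^3 - 16*d^2 - 71*d + n^2*(2*d + 14) + n*(-d^2 - 22*d - 105) - 56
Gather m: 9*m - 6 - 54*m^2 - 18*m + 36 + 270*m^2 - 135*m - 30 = 216*m^2 - 144*m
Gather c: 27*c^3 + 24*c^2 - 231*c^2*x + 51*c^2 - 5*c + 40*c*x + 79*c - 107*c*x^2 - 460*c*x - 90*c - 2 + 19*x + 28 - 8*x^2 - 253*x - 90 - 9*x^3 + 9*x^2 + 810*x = 27*c^3 + c^2*(75 - 231*x) + c*(-107*x^2 - 420*x - 16) - 9*x^3 + x^2 + 576*x - 64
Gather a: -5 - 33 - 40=-78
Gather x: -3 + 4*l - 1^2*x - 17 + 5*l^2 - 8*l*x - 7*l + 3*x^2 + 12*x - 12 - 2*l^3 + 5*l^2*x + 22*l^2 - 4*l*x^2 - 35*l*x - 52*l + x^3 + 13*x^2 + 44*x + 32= -2*l^3 + 27*l^2 - 55*l + x^3 + x^2*(16 - 4*l) + x*(5*l^2 - 43*l + 55)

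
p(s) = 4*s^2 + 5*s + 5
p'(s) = 8*s + 5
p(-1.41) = 5.90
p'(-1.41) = -6.28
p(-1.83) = 9.25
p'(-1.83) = -9.64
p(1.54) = 22.19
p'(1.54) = 17.32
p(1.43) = 20.33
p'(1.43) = 16.44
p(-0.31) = 3.83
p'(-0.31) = 2.52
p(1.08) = 15.07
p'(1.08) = 13.64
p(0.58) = 9.25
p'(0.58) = 9.64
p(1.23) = 17.20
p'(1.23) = 14.84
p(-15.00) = 830.00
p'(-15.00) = -115.00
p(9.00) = 374.00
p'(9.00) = 77.00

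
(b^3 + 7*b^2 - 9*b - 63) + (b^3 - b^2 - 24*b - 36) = 2*b^3 + 6*b^2 - 33*b - 99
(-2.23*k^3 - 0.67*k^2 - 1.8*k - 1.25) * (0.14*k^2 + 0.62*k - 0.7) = -0.3122*k^5 - 1.4764*k^4 + 0.8936*k^3 - 0.822*k^2 + 0.485*k + 0.875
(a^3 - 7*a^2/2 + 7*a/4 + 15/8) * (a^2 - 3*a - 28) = a^5 - 13*a^4/2 - 63*a^3/4 + 757*a^2/8 - 437*a/8 - 105/2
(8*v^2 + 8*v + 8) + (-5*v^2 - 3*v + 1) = 3*v^2 + 5*v + 9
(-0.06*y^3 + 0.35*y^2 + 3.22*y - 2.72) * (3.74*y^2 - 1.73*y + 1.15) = -0.2244*y^5 + 1.4128*y^4 + 11.3683*y^3 - 15.3409*y^2 + 8.4086*y - 3.128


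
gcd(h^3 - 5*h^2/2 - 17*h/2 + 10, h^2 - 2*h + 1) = h - 1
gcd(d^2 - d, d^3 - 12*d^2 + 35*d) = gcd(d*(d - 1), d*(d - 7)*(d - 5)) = d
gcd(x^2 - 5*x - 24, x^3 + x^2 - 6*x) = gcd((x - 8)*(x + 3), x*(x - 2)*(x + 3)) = x + 3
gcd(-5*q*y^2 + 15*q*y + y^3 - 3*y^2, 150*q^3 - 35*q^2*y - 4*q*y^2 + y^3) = -5*q + y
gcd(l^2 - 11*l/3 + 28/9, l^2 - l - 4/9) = l - 4/3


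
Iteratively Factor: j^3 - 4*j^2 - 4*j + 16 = (j + 2)*(j^2 - 6*j + 8) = (j - 2)*(j + 2)*(j - 4)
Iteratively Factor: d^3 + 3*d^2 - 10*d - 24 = (d - 3)*(d^2 + 6*d + 8) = (d - 3)*(d + 4)*(d + 2)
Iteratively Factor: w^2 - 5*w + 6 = (w - 2)*(w - 3)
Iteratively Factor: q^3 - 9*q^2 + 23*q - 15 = (q - 5)*(q^2 - 4*q + 3) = (q - 5)*(q - 1)*(q - 3)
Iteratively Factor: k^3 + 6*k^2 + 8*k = (k + 4)*(k^2 + 2*k) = (k + 2)*(k + 4)*(k)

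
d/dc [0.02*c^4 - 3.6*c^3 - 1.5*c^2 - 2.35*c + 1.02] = 0.08*c^3 - 10.8*c^2 - 3.0*c - 2.35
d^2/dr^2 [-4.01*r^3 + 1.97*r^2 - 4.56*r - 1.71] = 3.94 - 24.06*r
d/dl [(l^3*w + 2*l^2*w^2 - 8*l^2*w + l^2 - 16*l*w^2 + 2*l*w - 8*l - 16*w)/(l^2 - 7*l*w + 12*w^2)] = (-(2*l - 7*w)*(l^3*w + 2*l^2*w^2 - 8*l^2*w + l^2 - 16*l*w^2 + 2*l*w - 8*l - 16*w) + (l^2 - 7*l*w + 12*w^2)*(3*l^2*w + 4*l*w^2 - 16*l*w + 2*l - 16*w^2 + 2*w - 8))/(l^2 - 7*l*w + 12*w^2)^2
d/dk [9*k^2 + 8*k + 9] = 18*k + 8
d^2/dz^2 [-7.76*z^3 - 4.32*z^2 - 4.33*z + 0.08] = -46.56*z - 8.64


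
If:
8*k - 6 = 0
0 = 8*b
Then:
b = 0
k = 3/4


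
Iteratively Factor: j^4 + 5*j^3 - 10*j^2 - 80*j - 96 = (j - 4)*(j^3 + 9*j^2 + 26*j + 24) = (j - 4)*(j + 4)*(j^2 + 5*j + 6) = (j - 4)*(j + 2)*(j + 4)*(j + 3)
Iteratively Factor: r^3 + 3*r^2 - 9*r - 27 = (r - 3)*(r^2 + 6*r + 9) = (r - 3)*(r + 3)*(r + 3)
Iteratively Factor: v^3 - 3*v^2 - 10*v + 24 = (v - 4)*(v^2 + v - 6) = (v - 4)*(v - 2)*(v + 3)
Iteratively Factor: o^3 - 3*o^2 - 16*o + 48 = (o - 4)*(o^2 + o - 12) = (o - 4)*(o - 3)*(o + 4)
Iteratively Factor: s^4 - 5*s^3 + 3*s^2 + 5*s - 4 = (s - 1)*(s^3 - 4*s^2 - s + 4) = (s - 1)^2*(s^2 - 3*s - 4) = (s - 1)^2*(s + 1)*(s - 4)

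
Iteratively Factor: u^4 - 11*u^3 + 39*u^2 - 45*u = (u - 5)*(u^3 - 6*u^2 + 9*u) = u*(u - 5)*(u^2 - 6*u + 9) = u*(u - 5)*(u - 3)*(u - 3)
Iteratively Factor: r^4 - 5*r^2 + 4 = (r + 1)*(r^3 - r^2 - 4*r + 4) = (r + 1)*(r + 2)*(r^2 - 3*r + 2) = (r - 2)*(r + 1)*(r + 2)*(r - 1)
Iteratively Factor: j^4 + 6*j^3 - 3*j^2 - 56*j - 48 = (j + 4)*(j^3 + 2*j^2 - 11*j - 12) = (j + 1)*(j + 4)*(j^2 + j - 12) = (j + 1)*(j + 4)^2*(j - 3)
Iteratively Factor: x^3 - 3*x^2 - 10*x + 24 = (x - 2)*(x^2 - x - 12) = (x - 2)*(x + 3)*(x - 4)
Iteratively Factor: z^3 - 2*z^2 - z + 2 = (z + 1)*(z^2 - 3*z + 2) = (z - 2)*(z + 1)*(z - 1)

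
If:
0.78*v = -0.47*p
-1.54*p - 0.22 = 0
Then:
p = -0.14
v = 0.09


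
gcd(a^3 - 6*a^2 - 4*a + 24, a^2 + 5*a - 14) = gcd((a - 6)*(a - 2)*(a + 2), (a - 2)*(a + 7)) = a - 2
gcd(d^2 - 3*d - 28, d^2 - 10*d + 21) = d - 7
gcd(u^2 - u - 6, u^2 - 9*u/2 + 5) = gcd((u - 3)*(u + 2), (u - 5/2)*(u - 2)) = 1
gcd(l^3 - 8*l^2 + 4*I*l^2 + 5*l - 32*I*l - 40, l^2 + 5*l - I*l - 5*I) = l - I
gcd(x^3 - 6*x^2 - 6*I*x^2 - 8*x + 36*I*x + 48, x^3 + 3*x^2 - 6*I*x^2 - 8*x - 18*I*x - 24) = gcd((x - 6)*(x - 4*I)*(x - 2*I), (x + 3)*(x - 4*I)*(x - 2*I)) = x^2 - 6*I*x - 8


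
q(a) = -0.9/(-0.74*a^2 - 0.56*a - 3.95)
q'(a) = -0.9*(1.48*a + 0.56)/(-0.74*a^2 - 0.56*a - 3.95)^2 = (-1.332*a - 0.504)/(0.74*a^2 + 0.56*a + 3.95)^2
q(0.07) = 0.23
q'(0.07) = -0.04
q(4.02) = 0.05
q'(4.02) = -0.02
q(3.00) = 0.07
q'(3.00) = -0.03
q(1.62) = 0.13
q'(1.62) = -0.06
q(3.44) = 0.06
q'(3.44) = -0.02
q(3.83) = 0.05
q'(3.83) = -0.02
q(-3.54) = 0.08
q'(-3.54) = 0.03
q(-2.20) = 0.14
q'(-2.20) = 0.06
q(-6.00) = 0.03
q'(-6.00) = 0.01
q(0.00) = 0.23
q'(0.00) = -0.03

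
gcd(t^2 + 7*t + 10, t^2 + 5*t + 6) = t + 2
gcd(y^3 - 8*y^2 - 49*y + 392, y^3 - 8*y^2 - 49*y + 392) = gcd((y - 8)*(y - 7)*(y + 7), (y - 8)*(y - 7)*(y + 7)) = y^3 - 8*y^2 - 49*y + 392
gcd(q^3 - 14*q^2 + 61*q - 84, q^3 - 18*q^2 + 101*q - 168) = q^2 - 10*q + 21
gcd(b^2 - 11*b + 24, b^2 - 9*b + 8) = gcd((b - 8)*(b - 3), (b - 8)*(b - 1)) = b - 8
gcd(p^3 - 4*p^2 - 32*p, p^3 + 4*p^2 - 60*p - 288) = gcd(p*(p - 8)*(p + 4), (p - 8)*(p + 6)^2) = p - 8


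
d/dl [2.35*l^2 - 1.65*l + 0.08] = 4.7*l - 1.65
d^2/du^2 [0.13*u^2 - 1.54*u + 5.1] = 0.260000000000000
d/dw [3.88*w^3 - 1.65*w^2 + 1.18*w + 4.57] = 11.64*w^2 - 3.3*w + 1.18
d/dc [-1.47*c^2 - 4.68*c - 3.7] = -2.94*c - 4.68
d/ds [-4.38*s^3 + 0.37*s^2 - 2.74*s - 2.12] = -13.14*s^2 + 0.74*s - 2.74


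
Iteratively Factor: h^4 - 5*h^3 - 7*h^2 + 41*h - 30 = (h + 3)*(h^3 - 8*h^2 + 17*h - 10) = (h - 1)*(h + 3)*(h^2 - 7*h + 10) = (h - 5)*(h - 1)*(h + 3)*(h - 2)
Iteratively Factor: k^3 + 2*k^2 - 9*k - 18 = (k + 2)*(k^2 - 9) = (k + 2)*(k + 3)*(k - 3)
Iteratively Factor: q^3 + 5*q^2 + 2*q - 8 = (q + 2)*(q^2 + 3*q - 4) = (q - 1)*(q + 2)*(q + 4)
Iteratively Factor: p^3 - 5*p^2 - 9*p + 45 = (p + 3)*(p^2 - 8*p + 15) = (p - 3)*(p + 3)*(p - 5)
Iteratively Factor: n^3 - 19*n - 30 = (n + 2)*(n^2 - 2*n - 15) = (n + 2)*(n + 3)*(n - 5)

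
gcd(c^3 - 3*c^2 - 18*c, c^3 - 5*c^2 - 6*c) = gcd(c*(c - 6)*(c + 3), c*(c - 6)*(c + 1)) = c^2 - 6*c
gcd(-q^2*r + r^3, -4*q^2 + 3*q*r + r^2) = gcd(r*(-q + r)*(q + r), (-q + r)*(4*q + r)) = q - r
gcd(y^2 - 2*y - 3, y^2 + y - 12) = y - 3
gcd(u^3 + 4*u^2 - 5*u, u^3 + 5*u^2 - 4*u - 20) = u + 5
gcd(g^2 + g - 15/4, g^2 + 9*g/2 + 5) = g + 5/2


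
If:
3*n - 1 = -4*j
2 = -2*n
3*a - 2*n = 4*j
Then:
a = 2/3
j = 1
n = -1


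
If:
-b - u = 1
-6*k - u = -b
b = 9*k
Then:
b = -3/4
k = -1/12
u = -1/4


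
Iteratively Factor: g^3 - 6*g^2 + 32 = (g - 4)*(g^2 - 2*g - 8) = (g - 4)^2*(g + 2)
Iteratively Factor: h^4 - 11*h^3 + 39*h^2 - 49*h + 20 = (h - 4)*(h^3 - 7*h^2 + 11*h - 5) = (h - 4)*(h - 1)*(h^2 - 6*h + 5) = (h - 5)*(h - 4)*(h - 1)*(h - 1)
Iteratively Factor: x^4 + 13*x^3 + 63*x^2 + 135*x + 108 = (x + 3)*(x^3 + 10*x^2 + 33*x + 36) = (x + 3)*(x + 4)*(x^2 + 6*x + 9) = (x + 3)^2*(x + 4)*(x + 3)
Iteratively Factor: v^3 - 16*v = (v - 4)*(v^2 + 4*v) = v*(v - 4)*(v + 4)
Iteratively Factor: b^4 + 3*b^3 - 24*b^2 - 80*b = (b + 4)*(b^3 - b^2 - 20*b) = b*(b + 4)*(b^2 - b - 20) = b*(b + 4)^2*(b - 5)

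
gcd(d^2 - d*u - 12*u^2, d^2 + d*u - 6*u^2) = d + 3*u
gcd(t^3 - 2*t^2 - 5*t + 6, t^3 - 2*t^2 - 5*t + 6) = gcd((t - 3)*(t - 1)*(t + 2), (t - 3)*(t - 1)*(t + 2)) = t^3 - 2*t^2 - 5*t + 6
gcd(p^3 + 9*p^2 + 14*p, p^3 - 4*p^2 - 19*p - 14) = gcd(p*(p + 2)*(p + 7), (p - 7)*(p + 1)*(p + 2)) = p + 2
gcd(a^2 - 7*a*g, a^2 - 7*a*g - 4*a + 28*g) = a - 7*g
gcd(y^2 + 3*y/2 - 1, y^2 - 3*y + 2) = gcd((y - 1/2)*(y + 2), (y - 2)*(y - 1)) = 1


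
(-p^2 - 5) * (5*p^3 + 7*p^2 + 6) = -5*p^5 - 7*p^4 - 25*p^3 - 41*p^2 - 30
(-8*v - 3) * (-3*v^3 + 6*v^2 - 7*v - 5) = 24*v^4 - 39*v^3 + 38*v^2 + 61*v + 15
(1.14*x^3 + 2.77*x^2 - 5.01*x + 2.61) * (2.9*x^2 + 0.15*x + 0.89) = 3.306*x^5 + 8.204*x^4 - 13.0989*x^3 + 9.2828*x^2 - 4.0674*x + 2.3229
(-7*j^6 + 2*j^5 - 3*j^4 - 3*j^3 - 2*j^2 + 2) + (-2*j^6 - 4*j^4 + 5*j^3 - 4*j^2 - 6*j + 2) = -9*j^6 + 2*j^5 - 7*j^4 + 2*j^3 - 6*j^2 - 6*j + 4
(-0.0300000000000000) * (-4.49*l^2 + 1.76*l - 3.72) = 0.1347*l^2 - 0.0528*l + 0.1116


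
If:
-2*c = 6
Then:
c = -3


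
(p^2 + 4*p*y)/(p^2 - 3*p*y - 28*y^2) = p/(p - 7*y)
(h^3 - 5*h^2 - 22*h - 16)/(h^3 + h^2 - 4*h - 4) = (h - 8)/(h - 2)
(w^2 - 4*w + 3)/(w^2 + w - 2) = (w - 3)/(w + 2)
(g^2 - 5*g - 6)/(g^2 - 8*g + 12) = (g + 1)/(g - 2)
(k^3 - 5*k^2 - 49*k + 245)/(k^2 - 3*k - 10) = (k^2 - 49)/(k + 2)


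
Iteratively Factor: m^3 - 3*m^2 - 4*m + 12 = (m - 2)*(m^2 - m - 6) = (m - 2)*(m + 2)*(m - 3)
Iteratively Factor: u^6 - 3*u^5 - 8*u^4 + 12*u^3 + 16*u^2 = (u + 1)*(u^5 - 4*u^4 - 4*u^3 + 16*u^2) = (u - 2)*(u + 1)*(u^4 - 2*u^3 - 8*u^2) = u*(u - 2)*(u + 1)*(u^3 - 2*u^2 - 8*u) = u^2*(u - 2)*(u + 1)*(u^2 - 2*u - 8) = u^2*(u - 4)*(u - 2)*(u + 1)*(u + 2)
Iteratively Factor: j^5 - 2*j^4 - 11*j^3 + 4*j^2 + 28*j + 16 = (j - 4)*(j^4 + 2*j^3 - 3*j^2 - 8*j - 4) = (j - 4)*(j - 2)*(j^3 + 4*j^2 + 5*j + 2) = (j - 4)*(j - 2)*(j + 1)*(j^2 + 3*j + 2) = (j - 4)*(j - 2)*(j + 1)^2*(j + 2)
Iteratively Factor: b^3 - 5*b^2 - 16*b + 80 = (b + 4)*(b^2 - 9*b + 20) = (b - 4)*(b + 4)*(b - 5)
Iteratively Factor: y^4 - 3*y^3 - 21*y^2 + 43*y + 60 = (y + 4)*(y^3 - 7*y^2 + 7*y + 15) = (y - 3)*(y + 4)*(y^2 - 4*y - 5) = (y - 3)*(y + 1)*(y + 4)*(y - 5)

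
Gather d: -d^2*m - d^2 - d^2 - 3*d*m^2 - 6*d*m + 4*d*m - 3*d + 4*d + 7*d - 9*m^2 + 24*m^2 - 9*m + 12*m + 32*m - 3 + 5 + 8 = d^2*(-m - 2) + d*(-3*m^2 - 2*m + 8) + 15*m^2 + 35*m + 10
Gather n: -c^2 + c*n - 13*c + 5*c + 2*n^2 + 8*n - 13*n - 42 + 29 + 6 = -c^2 - 8*c + 2*n^2 + n*(c - 5) - 7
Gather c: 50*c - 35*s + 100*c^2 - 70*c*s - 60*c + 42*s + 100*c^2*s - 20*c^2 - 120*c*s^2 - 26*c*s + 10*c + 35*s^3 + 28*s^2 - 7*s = c^2*(100*s + 80) + c*(-120*s^2 - 96*s) + 35*s^3 + 28*s^2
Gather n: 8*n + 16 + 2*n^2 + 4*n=2*n^2 + 12*n + 16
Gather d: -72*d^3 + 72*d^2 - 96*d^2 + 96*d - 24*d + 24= -72*d^3 - 24*d^2 + 72*d + 24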